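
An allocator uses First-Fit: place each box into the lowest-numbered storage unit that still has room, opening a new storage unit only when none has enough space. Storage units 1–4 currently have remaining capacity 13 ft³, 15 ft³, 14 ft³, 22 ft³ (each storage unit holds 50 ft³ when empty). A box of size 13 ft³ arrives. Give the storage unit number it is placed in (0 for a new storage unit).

Storage units with room: storage unit 1 (13 ft³), storage unit 2 (15 ft³), storage unit 3 (14 ft³), storage unit 4 (22 ft³).
The first with room is storage unit 1.

1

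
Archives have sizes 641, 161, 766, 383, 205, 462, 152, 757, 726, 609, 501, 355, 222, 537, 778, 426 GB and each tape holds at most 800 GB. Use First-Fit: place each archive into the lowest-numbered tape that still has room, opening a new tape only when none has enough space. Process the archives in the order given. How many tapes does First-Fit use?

11

641 GB → tape 1 (remaining 159 GB)
161 GB → tape 2 (remaining 639 GB)
766 GB → tape 3 (remaining 34 GB)
383 GB → tape 2 (remaining 256 GB)
205 GB → tape 2 (remaining 51 GB)
462 GB → tape 4 (remaining 338 GB)
152 GB → tape 1 (remaining 7 GB)
757 GB → tape 5 (remaining 43 GB)
726 GB → tape 6 (remaining 74 GB)
609 GB → tape 7 (remaining 191 GB)
501 GB → tape 8 (remaining 299 GB)
355 GB → tape 9 (remaining 445 GB)
222 GB → tape 4 (remaining 116 GB)
537 GB → tape 10 (remaining 263 GB)
778 GB → tape 11 (remaining 22 GB)
426 GB → tape 9 (remaining 19 GB)
Final tapes: [641,152] [161,383,205] [766] [462,222] [757] [726] [609] [501] [355,426] [537] [778].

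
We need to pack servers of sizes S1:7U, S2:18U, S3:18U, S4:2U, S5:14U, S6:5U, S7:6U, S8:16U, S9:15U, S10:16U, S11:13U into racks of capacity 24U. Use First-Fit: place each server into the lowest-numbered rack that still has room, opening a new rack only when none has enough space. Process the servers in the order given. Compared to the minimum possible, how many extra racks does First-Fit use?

0

First-Fit: [7,2,14] [18,5] [18,6] [16] [15] [16] [13] → 7 racks.
7 servers exceed 12U (half the capacity), and no two of those can share a rack, so at least 7 racks are needed.
So 7 is already optimal.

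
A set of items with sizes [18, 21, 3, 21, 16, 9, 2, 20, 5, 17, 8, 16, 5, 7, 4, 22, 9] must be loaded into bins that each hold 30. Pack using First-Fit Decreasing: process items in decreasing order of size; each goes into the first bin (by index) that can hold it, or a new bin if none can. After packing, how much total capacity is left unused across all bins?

Sorted descending: 22, 21, 21, 20, 18, 17, 16, 16, 9, 9, 8, 7, 5, 5, 4, 3, 2.
Put 22 in bin 1; 8 remain.
Put 21 in bin 2; 9 remain.
Put 21 in bin 3; 9 remain.
Put 20 in bin 4; 10 remain.
Put 18 in bin 5; 12 remain.
Put 17 in bin 6; 13 remain.
Put 16 in bin 7; 14 remain.
Put 16 in bin 8; 14 remain.
Put 9 in bin 2; 0 remain.
Put 9 in bin 3; 0 remain.
Put 8 in bin 1; 0 remain.
Put 7 in bin 4; 3 remain.
Put 5 in bin 5; 7 remain.
Put 5 in bin 5; 2 remain.
Put 4 in bin 6; 9 remain.
Put 3 in bin 4; 0 remain.
Put 2 in bin 5; 0 remain.
8 bins × 30 = 240; used 203; unused 37.

37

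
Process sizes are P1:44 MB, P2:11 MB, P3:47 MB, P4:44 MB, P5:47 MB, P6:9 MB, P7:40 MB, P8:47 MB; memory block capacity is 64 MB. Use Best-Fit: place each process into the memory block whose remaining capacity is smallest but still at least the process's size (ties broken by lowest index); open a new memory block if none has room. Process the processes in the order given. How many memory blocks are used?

6 memory blocks

memory block 1: place P1 (44 MB), 20 MB left
memory block 1: place P2 (11 MB), 9 MB left
memory block 2: place P3 (47 MB), 17 MB left
memory block 3: place P4 (44 MB), 20 MB left
memory block 4: place P5 (47 MB), 17 MB left
memory block 1: place P6 (9 MB), 0 MB left
memory block 5: place P7 (40 MB), 24 MB left
memory block 6: place P8 (47 MB), 17 MB left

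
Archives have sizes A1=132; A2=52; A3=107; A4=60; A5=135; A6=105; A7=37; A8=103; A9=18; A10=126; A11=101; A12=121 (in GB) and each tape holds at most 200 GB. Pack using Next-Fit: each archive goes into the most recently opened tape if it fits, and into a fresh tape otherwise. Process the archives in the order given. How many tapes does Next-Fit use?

8 tapes

A1 (132 GB) → tape 1 (remaining 68 GB)
A2 (52 GB) → tape 1 (remaining 16 GB)
A3 (107 GB) → tape 2 (remaining 93 GB)
A4 (60 GB) → tape 2 (remaining 33 GB)
A5 (135 GB) → tape 3 (remaining 65 GB)
A6 (105 GB) → tape 4 (remaining 95 GB)
A7 (37 GB) → tape 4 (remaining 58 GB)
A8 (103 GB) → tape 5 (remaining 97 GB)
A9 (18 GB) → tape 5 (remaining 79 GB)
A10 (126 GB) → tape 6 (remaining 74 GB)
A11 (101 GB) → tape 7 (remaining 99 GB)
A12 (121 GB) → tape 8 (remaining 79 GB)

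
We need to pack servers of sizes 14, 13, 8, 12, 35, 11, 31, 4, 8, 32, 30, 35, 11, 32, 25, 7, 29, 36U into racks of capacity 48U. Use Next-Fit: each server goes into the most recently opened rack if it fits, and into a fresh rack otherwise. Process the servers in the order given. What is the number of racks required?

Put 14U in rack 1; 34U remain.
Put 13U in rack 1; 21U remain.
Put 8U in rack 1; 13U remain.
Put 12U in rack 1; 1U remain.
Put 35U in rack 2; 13U remain.
Put 11U in rack 2; 2U remain.
Put 31U in rack 3; 17U remain.
Put 4U in rack 3; 13U remain.
Put 8U in rack 3; 5U remain.
Put 32U in rack 4; 16U remain.
Put 30U in rack 5; 18U remain.
Put 35U in rack 6; 13U remain.
Put 11U in rack 6; 2U remain.
Put 32U in rack 7; 16U remain.
Put 25U in rack 8; 23U remain.
Put 7U in rack 8; 16U remain.
Put 29U in rack 9; 19U remain.
Put 36U in rack 10; 12U remain.
Final racks: [14,13,8,12] [35,11] [31,4,8] [32] [30] [35,11] [32] [25,7] [29] [36].

10 racks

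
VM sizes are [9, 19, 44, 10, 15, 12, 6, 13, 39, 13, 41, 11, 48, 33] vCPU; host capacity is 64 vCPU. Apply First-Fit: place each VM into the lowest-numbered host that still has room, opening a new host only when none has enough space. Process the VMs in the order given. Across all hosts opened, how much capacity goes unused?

9 vCPU → host 1 (remaining 55 vCPU)
19 vCPU → host 1 (remaining 36 vCPU)
44 vCPU → host 2 (remaining 20 vCPU)
10 vCPU → host 1 (remaining 26 vCPU)
15 vCPU → host 1 (remaining 11 vCPU)
12 vCPU → host 2 (remaining 8 vCPU)
6 vCPU → host 1 (remaining 5 vCPU)
13 vCPU → host 3 (remaining 51 vCPU)
39 vCPU → host 3 (remaining 12 vCPU)
13 vCPU → host 4 (remaining 51 vCPU)
41 vCPU → host 4 (remaining 10 vCPU)
11 vCPU → host 3 (remaining 1 vCPU)
48 vCPU → host 5 (remaining 16 vCPU)
33 vCPU → host 6 (remaining 31 vCPU)
6 hosts × 64 vCPU = 384 vCPU; used 313 vCPU; unused 71 vCPU.

71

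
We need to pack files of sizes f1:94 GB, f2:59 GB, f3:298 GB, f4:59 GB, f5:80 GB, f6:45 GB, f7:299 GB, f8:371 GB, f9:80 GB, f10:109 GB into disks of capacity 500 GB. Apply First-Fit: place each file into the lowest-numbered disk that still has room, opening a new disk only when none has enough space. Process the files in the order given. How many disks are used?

Put f1 (94 GB) in disk 1; 406 GB remain.
Put f2 (59 GB) in disk 1; 347 GB remain.
Put f3 (298 GB) in disk 1; 49 GB remain.
Put f4 (59 GB) in disk 2; 441 GB remain.
Put f5 (80 GB) in disk 2; 361 GB remain.
Put f6 (45 GB) in disk 1; 4 GB remain.
Put f7 (299 GB) in disk 2; 62 GB remain.
Put f8 (371 GB) in disk 3; 129 GB remain.
Put f9 (80 GB) in disk 3; 49 GB remain.
Put f10 (109 GB) in disk 4; 391 GB remain.
Final disks: [94,59,298,45] [59,80,299] [371,80] [109].

4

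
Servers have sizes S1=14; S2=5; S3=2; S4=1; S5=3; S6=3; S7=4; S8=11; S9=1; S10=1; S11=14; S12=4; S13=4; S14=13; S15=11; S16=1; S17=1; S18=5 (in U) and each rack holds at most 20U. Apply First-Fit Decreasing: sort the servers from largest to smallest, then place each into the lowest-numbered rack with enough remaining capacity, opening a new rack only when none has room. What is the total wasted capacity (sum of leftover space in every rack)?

Sorted descending: 14, 14, 13, 11, 11, 5, 5, 4, 4, 4, 3, 3, 2, 1, 1, 1, 1, 1.
Put 14U in rack 1; 6U remain.
Put 14U in rack 2; 6U remain.
Put 13U in rack 3; 7U remain.
Put 11U in rack 4; 9U remain.
Put 11U in rack 5; 9U remain.
Put 5U in rack 1; 1U remain.
Put 5U in rack 2; 1U remain.
Put 4U in rack 3; 3U remain.
Put 4U in rack 4; 5U remain.
Put 4U in rack 4; 1U remain.
Put 3U in rack 3; 0U remain.
Put 3U in rack 5; 6U remain.
Put 2U in rack 5; 4U remain.
Put 1U in rack 1; 0U remain.
Put 1U in rack 2; 0U remain.
Put 1U in rack 4; 0U remain.
Put 1U in rack 5; 3U remain.
Put 1U in rack 5; 2U remain.
5 racks × 20U = 100U; used 98U; unused 2U.

2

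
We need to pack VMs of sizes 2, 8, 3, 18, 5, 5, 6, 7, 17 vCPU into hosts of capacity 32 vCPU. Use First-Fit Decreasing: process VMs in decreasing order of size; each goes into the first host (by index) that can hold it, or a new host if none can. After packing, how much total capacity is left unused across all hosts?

25

Sorted descending: 18, 17, 8, 7, 6, 5, 5, 3, 2.
18 vCPU → host 1 (remaining 14 vCPU)
17 vCPU → host 2 (remaining 15 vCPU)
8 vCPU → host 1 (remaining 6 vCPU)
7 vCPU → host 2 (remaining 8 vCPU)
6 vCPU → host 1 (remaining 0 vCPU)
5 vCPU → host 2 (remaining 3 vCPU)
5 vCPU → host 3 (remaining 27 vCPU)
3 vCPU → host 2 (remaining 0 vCPU)
2 vCPU → host 3 (remaining 25 vCPU)
3 hosts × 32 vCPU = 96 vCPU; used 71 vCPU; unused 25 vCPU.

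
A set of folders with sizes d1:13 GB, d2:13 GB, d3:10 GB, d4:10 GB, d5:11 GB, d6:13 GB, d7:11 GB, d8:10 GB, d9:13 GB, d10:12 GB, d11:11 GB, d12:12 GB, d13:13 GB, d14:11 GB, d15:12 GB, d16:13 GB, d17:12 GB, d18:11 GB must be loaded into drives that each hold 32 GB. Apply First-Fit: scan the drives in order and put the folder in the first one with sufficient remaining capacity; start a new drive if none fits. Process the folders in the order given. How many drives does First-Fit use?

9

d1 (13 GB) → drive 1 (remaining 19 GB)
d2 (13 GB) → drive 1 (remaining 6 GB)
d3 (10 GB) → drive 2 (remaining 22 GB)
d4 (10 GB) → drive 2 (remaining 12 GB)
d5 (11 GB) → drive 2 (remaining 1 GB)
d6 (13 GB) → drive 3 (remaining 19 GB)
d7 (11 GB) → drive 3 (remaining 8 GB)
d8 (10 GB) → drive 4 (remaining 22 GB)
d9 (13 GB) → drive 4 (remaining 9 GB)
d10 (12 GB) → drive 5 (remaining 20 GB)
d11 (11 GB) → drive 5 (remaining 9 GB)
d12 (12 GB) → drive 6 (remaining 20 GB)
d13 (13 GB) → drive 6 (remaining 7 GB)
d14 (11 GB) → drive 7 (remaining 21 GB)
d15 (12 GB) → drive 7 (remaining 9 GB)
d16 (13 GB) → drive 8 (remaining 19 GB)
d17 (12 GB) → drive 8 (remaining 7 GB)
d18 (11 GB) → drive 9 (remaining 21 GB)
Final drives: [13,13] [10,10,11] [13,11] [10,13] [12,11] [12,13] [11,12] [13,12] [11].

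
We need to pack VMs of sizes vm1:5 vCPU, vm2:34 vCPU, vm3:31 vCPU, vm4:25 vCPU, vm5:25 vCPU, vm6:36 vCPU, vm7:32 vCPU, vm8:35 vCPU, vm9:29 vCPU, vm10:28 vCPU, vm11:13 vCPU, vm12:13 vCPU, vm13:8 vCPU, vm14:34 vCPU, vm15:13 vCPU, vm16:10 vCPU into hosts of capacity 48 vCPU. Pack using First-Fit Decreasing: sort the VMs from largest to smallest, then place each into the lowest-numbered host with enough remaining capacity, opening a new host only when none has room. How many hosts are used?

Sorted descending: 36, 35, 34, 34, 32, 31, 29, 28, 25, 25, 13, 13, 13, 10, 8, 5.
36 vCPU → host 1 (remaining 12 vCPU)
35 vCPU → host 2 (remaining 13 vCPU)
34 vCPU → host 3 (remaining 14 vCPU)
34 vCPU → host 4 (remaining 14 vCPU)
32 vCPU → host 5 (remaining 16 vCPU)
31 vCPU → host 6 (remaining 17 vCPU)
29 vCPU → host 7 (remaining 19 vCPU)
28 vCPU → host 8 (remaining 20 vCPU)
25 vCPU → host 9 (remaining 23 vCPU)
25 vCPU → host 10 (remaining 23 vCPU)
13 vCPU → host 2 (remaining 0 vCPU)
13 vCPU → host 3 (remaining 1 vCPU)
13 vCPU → host 4 (remaining 1 vCPU)
10 vCPU → host 1 (remaining 2 vCPU)
8 vCPU → host 5 (remaining 8 vCPU)
5 vCPU → host 5 (remaining 3 vCPU)

10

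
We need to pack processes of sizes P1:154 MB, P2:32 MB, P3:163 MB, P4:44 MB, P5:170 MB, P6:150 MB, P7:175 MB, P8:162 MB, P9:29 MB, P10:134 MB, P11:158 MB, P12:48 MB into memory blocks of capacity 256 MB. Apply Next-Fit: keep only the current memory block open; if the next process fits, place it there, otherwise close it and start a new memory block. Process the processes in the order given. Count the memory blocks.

memory block 1: place P1 (154 MB), 102 MB left
memory block 1: place P2 (32 MB), 70 MB left
memory block 2: place P3 (163 MB), 93 MB left
memory block 2: place P4 (44 MB), 49 MB left
memory block 3: place P5 (170 MB), 86 MB left
memory block 4: place P6 (150 MB), 106 MB left
memory block 5: place P7 (175 MB), 81 MB left
memory block 6: place P8 (162 MB), 94 MB left
memory block 6: place P9 (29 MB), 65 MB left
memory block 7: place P10 (134 MB), 122 MB left
memory block 8: place P11 (158 MB), 98 MB left
memory block 8: place P12 (48 MB), 50 MB left

8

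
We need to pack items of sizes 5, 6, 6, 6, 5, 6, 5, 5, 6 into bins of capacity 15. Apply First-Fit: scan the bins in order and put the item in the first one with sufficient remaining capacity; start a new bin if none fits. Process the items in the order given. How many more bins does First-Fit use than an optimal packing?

1

First-Fit: [5,6] [6,6] [5,6] [5,5] [6] → 5 bins.
Total size 50; any packing needs at least ⌈50/15⌉ = 4 bins.
An optimal packing achieves that bound: [6,6] [6,6] [6,5] [5,5,5] → 4 bins.
Excess: 5 − 4 = 1.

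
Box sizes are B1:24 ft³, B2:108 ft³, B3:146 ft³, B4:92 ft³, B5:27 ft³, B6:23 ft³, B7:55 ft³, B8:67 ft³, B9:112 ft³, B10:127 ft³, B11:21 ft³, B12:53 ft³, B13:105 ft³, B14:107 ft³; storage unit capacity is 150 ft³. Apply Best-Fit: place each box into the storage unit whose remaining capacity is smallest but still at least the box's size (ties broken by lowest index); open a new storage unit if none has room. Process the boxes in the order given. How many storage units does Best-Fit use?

9

Put B1 (24 ft³) in storage unit 1; 126 ft³ remain.
Put B2 (108 ft³) in storage unit 1; 18 ft³ remain.
Put B3 (146 ft³) in storage unit 2; 4 ft³ remain.
Put B4 (92 ft³) in storage unit 3; 58 ft³ remain.
Put B5 (27 ft³) in storage unit 3; 31 ft³ remain.
Put B6 (23 ft³) in storage unit 3; 8 ft³ remain.
Put B7 (55 ft³) in storage unit 4; 95 ft³ remain.
Put B8 (67 ft³) in storage unit 4; 28 ft³ remain.
Put B9 (112 ft³) in storage unit 5; 38 ft³ remain.
Put B10 (127 ft³) in storage unit 6; 23 ft³ remain.
Put B11 (21 ft³) in storage unit 6; 2 ft³ remain.
Put B12 (53 ft³) in storage unit 7; 97 ft³ remain.
Put B13 (105 ft³) in storage unit 8; 45 ft³ remain.
Put B14 (107 ft³) in storage unit 9; 43 ft³ remain.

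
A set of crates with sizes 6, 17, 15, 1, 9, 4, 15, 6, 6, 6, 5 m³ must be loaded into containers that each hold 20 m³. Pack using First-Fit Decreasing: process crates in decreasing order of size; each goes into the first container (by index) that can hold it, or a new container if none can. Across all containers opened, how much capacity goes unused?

Sorted descending: 17, 15, 15, 9, 6, 6, 6, 6, 5, 4, 1.
container 1: place 17 m³, 3 m³ left
container 2: place 15 m³, 5 m³ left
container 3: place 15 m³, 5 m³ left
container 4: place 9 m³, 11 m³ left
container 4: place 6 m³, 5 m³ left
container 5: place 6 m³, 14 m³ left
container 5: place 6 m³, 8 m³ left
container 5: place 6 m³, 2 m³ left
container 2: place 5 m³, 0 m³ left
container 3: place 4 m³, 1 m³ left
container 1: place 1 m³, 2 m³ left
5 containers × 20 m³ = 100 m³; used 90 m³; unused 10 m³.

10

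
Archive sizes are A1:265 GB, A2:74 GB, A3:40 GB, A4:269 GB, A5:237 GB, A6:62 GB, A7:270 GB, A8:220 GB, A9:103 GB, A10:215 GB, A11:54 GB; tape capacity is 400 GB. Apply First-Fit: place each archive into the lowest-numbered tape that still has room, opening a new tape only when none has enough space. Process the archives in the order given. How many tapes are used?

6

Put A1 (265 GB) in tape 1; 135 GB remain.
Put A2 (74 GB) in tape 1; 61 GB remain.
Put A3 (40 GB) in tape 1; 21 GB remain.
Put A4 (269 GB) in tape 2; 131 GB remain.
Put A5 (237 GB) in tape 3; 163 GB remain.
Put A6 (62 GB) in tape 2; 69 GB remain.
Put A7 (270 GB) in tape 4; 130 GB remain.
Put A8 (220 GB) in tape 5; 180 GB remain.
Put A9 (103 GB) in tape 3; 60 GB remain.
Put A10 (215 GB) in tape 6; 185 GB remain.
Put A11 (54 GB) in tape 2; 15 GB remain.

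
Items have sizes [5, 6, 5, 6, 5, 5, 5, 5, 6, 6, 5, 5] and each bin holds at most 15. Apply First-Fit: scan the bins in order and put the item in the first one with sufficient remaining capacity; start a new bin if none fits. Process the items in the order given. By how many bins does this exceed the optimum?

First-Fit: [5,6] [5,6] [5,5,5] [5,6] [6,5] [5] → 6 bins.
Total size 64; any packing needs at least ⌈64/15⌉ = 5 bins.
An optimal packing achieves that bound: [6,6] [6,6] [5,5,5] [5,5,5] [5,5] → 5 bins.
Excess: 6 − 5 = 1.

1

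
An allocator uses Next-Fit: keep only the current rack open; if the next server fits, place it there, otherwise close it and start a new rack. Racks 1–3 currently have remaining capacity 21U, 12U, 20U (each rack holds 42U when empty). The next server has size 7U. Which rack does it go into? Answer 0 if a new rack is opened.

Next-Fit only looks at rack 3, which has 20U free.
7U fits there.

3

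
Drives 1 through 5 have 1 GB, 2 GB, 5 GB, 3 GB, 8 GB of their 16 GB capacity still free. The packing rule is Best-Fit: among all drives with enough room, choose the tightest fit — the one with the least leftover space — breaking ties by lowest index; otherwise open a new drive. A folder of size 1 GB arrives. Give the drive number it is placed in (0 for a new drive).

1

Drives with room: drive 1 (1 GB), drive 2 (2 GB), drive 3 (5 GB), drive 4 (3 GB), drive 5 (8 GB).
Tightest fit is drive 1 with 1 GB free.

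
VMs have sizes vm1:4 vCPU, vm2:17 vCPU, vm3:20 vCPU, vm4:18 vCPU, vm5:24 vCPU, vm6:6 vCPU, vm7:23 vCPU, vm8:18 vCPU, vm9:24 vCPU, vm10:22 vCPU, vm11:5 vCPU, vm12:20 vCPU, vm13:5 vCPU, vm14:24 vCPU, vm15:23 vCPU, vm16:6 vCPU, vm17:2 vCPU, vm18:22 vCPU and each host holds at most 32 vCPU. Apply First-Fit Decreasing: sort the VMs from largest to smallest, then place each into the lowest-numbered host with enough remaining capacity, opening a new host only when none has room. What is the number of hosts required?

Sorted descending: 24, 24, 24, 23, 23, 22, 22, 20, 20, 18, 18, 17, 6, 6, 5, 5, 4, 2.
Put 24 vCPU in host 1; 8 vCPU remain.
Put 24 vCPU in host 2; 8 vCPU remain.
Put 24 vCPU in host 3; 8 vCPU remain.
Put 23 vCPU in host 4; 9 vCPU remain.
Put 23 vCPU in host 5; 9 vCPU remain.
Put 22 vCPU in host 6; 10 vCPU remain.
Put 22 vCPU in host 7; 10 vCPU remain.
Put 20 vCPU in host 8; 12 vCPU remain.
Put 20 vCPU in host 9; 12 vCPU remain.
Put 18 vCPU in host 10; 14 vCPU remain.
Put 18 vCPU in host 11; 14 vCPU remain.
Put 17 vCPU in host 12; 15 vCPU remain.
Put 6 vCPU in host 1; 2 vCPU remain.
Put 6 vCPU in host 2; 2 vCPU remain.
Put 5 vCPU in host 3; 3 vCPU remain.
Put 5 vCPU in host 4; 4 vCPU remain.
Put 4 vCPU in host 4; 0 vCPU remain.
Put 2 vCPU in host 1; 0 vCPU remain.
Final hosts: [24,6,2] [24,6] [24,5] [23,5,4] [23] [22] [22] [20] [20] [18] [18] [17].

12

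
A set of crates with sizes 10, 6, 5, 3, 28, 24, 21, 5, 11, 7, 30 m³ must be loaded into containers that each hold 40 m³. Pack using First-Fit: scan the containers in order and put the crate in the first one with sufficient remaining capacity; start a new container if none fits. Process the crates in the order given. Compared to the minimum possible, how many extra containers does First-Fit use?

First-Fit: [10,6,5,3,5,11] [28,7] [24] [21] [30] → 5 containers.
Total size 150 m³; any packing needs at least ⌈150/40⌉ = 4 containers.
An optimal packing achieves that bound: [30,10] [28,11] [24,7,6,3] [21,5,5] → 4 containers.
Excess: 5 − 4 = 1.

1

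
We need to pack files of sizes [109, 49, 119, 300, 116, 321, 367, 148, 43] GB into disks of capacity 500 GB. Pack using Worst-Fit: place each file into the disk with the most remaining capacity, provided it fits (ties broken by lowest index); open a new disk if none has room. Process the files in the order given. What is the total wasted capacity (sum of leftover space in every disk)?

428

Put 109 GB in disk 1; 391 GB remain.
Put 49 GB in disk 1; 342 GB remain.
Put 119 GB in disk 1; 223 GB remain.
Put 300 GB in disk 2; 200 GB remain.
Put 116 GB in disk 1; 107 GB remain.
Put 321 GB in disk 3; 179 GB remain.
Put 367 GB in disk 4; 133 GB remain.
Put 148 GB in disk 2; 52 GB remain.
Put 43 GB in disk 3; 136 GB remain.
4 disks × 500 GB = 2000 GB; used 1572 GB; unused 428 GB.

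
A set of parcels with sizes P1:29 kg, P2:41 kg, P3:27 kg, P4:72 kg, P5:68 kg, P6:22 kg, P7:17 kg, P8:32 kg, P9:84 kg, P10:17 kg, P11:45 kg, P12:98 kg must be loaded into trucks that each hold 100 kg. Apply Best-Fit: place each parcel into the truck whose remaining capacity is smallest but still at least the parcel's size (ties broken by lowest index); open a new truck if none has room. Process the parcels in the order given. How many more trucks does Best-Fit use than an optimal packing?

0

Best-Fit: [29,41,27] [72,22] [68,17] [32,17,45] [84] [98] → 6 trucks.
Total size 552 kg; any packing needs at least ⌈552/100⌉ = 6 trucks.
So 6 is already optimal.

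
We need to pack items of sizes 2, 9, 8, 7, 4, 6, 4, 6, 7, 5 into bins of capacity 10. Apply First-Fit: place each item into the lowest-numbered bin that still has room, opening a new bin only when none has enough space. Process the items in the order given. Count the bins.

7

bin 1: place 2, 8 left
bin 2: place 9, 1 left
bin 1: place 8, 0 left
bin 3: place 7, 3 left
bin 4: place 4, 6 left
bin 4: place 6, 0 left
bin 5: place 4, 6 left
bin 5: place 6, 0 left
bin 6: place 7, 3 left
bin 7: place 5, 5 left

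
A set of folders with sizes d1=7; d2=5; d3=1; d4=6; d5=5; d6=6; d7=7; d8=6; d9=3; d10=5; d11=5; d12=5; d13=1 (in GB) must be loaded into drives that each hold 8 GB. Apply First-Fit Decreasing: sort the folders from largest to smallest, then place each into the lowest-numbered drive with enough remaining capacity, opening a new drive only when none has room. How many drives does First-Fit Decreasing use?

Sorted descending: 7, 7, 6, 6, 6, 5, 5, 5, 5, 5, 3, 1, 1.
drive 1: place 7 GB, 1 GB left
drive 2: place 7 GB, 1 GB left
drive 3: place 6 GB, 2 GB left
drive 4: place 6 GB, 2 GB left
drive 5: place 6 GB, 2 GB left
drive 6: place 5 GB, 3 GB left
drive 7: place 5 GB, 3 GB left
drive 8: place 5 GB, 3 GB left
drive 9: place 5 GB, 3 GB left
drive 10: place 5 GB, 3 GB left
drive 6: place 3 GB, 0 GB left
drive 1: place 1 GB, 0 GB left
drive 2: place 1 GB, 0 GB left
Final drives: [7,1] [7,1] [6] [6] [6] [5,3] [5] [5] [5] [5].

10 drives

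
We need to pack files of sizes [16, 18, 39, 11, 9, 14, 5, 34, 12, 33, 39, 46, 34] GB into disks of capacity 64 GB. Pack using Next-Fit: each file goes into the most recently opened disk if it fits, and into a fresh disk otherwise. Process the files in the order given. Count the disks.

7

Put 16 GB in disk 1; 48 GB remain.
Put 18 GB in disk 1; 30 GB remain.
Put 39 GB in disk 2; 25 GB remain.
Put 11 GB in disk 2; 14 GB remain.
Put 9 GB in disk 2; 5 GB remain.
Put 14 GB in disk 3; 50 GB remain.
Put 5 GB in disk 3; 45 GB remain.
Put 34 GB in disk 3; 11 GB remain.
Put 12 GB in disk 4; 52 GB remain.
Put 33 GB in disk 4; 19 GB remain.
Put 39 GB in disk 5; 25 GB remain.
Put 46 GB in disk 6; 18 GB remain.
Put 34 GB in disk 7; 30 GB remain.
Final disks: [16,18] [39,11,9] [14,5,34] [12,33] [39] [46] [34].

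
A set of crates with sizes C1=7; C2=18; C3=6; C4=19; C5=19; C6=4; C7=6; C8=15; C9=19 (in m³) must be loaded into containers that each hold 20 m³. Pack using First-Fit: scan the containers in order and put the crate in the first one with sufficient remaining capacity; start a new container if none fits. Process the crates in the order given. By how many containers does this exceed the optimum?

1

First-Fit: [7,6,4] [18] [19] [19] [6] [15] [19] → 7 containers.
Total size 113 m³; any packing needs at least ⌈113/20⌉ = 6 containers.
An optimal packing achieves that bound: [19] [19] [19] [18] [15,4] [7,6,6] → 6 containers.
Excess: 7 − 6 = 1.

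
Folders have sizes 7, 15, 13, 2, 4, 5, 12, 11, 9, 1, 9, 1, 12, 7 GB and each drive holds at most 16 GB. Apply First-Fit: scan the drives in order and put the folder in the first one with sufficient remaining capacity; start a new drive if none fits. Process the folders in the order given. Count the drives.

8

7 GB → drive 1 (remaining 9 GB)
15 GB → drive 2 (remaining 1 GB)
13 GB → drive 3 (remaining 3 GB)
2 GB → drive 1 (remaining 7 GB)
4 GB → drive 1 (remaining 3 GB)
5 GB → drive 4 (remaining 11 GB)
12 GB → drive 5 (remaining 4 GB)
11 GB → drive 4 (remaining 0 GB)
9 GB → drive 6 (remaining 7 GB)
1 GB → drive 1 (remaining 2 GB)
9 GB → drive 7 (remaining 7 GB)
1 GB → drive 1 (remaining 1 GB)
12 GB → drive 8 (remaining 4 GB)
7 GB → drive 6 (remaining 0 GB)
Final drives: [7,2,4,1,1] [15] [13] [5,11] [12] [9,7] [9] [12].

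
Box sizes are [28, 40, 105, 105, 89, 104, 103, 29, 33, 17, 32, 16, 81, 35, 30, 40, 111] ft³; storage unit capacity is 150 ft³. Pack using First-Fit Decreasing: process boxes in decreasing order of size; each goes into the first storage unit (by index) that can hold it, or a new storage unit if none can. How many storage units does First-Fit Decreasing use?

7 storage units

Sorted descending: 111, 105, 105, 104, 103, 89, 81, 40, 40, 35, 33, 32, 30, 29, 28, 17, 16.
storage unit 1: place 111 ft³, 39 ft³ left
storage unit 2: place 105 ft³, 45 ft³ left
storage unit 3: place 105 ft³, 45 ft³ left
storage unit 4: place 104 ft³, 46 ft³ left
storage unit 5: place 103 ft³, 47 ft³ left
storage unit 6: place 89 ft³, 61 ft³ left
storage unit 7: place 81 ft³, 69 ft³ left
storage unit 2: place 40 ft³, 5 ft³ left
storage unit 3: place 40 ft³, 5 ft³ left
storage unit 1: place 35 ft³, 4 ft³ left
storage unit 4: place 33 ft³, 13 ft³ left
storage unit 5: place 32 ft³, 15 ft³ left
storage unit 6: place 30 ft³, 31 ft³ left
storage unit 6: place 29 ft³, 2 ft³ left
storage unit 7: place 28 ft³, 41 ft³ left
storage unit 7: place 17 ft³, 24 ft³ left
storage unit 7: place 16 ft³, 8 ft³ left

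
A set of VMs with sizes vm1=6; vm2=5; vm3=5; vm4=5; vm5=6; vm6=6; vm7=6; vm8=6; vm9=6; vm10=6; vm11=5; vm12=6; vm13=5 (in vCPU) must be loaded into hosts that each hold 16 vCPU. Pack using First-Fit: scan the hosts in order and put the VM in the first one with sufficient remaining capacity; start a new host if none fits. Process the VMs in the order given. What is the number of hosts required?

host 1: place vm1 (6 vCPU), 10 vCPU left
host 1: place vm2 (5 vCPU), 5 vCPU left
host 1: place vm3 (5 vCPU), 0 vCPU left
host 2: place vm4 (5 vCPU), 11 vCPU left
host 2: place vm5 (6 vCPU), 5 vCPU left
host 3: place vm6 (6 vCPU), 10 vCPU left
host 3: place vm7 (6 vCPU), 4 vCPU left
host 4: place vm8 (6 vCPU), 10 vCPU left
host 4: place vm9 (6 vCPU), 4 vCPU left
host 5: place vm10 (6 vCPU), 10 vCPU left
host 2: place vm11 (5 vCPU), 0 vCPU left
host 5: place vm12 (6 vCPU), 4 vCPU left
host 6: place vm13 (5 vCPU), 11 vCPU left

6 hosts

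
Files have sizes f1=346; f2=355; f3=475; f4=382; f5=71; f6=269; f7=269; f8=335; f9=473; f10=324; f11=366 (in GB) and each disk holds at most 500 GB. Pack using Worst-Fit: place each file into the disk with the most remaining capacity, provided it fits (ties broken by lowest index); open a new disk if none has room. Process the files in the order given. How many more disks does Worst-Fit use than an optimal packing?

0

Worst-Fit: [346,71] [355] [475] [382] [269] [269] [335] [473] [324] [366] → 10 disks.
10 files exceed 250 GB (half the capacity), and no two of those can share a disk, so at least 10 disks are needed.
So 10 is already optimal.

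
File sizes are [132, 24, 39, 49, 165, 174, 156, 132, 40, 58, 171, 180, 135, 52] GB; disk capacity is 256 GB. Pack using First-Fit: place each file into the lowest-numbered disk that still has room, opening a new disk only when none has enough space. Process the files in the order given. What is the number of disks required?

8

132 GB → disk 1 (remaining 124 GB)
24 GB → disk 1 (remaining 100 GB)
39 GB → disk 1 (remaining 61 GB)
49 GB → disk 1 (remaining 12 GB)
165 GB → disk 2 (remaining 91 GB)
174 GB → disk 3 (remaining 82 GB)
156 GB → disk 4 (remaining 100 GB)
132 GB → disk 5 (remaining 124 GB)
40 GB → disk 2 (remaining 51 GB)
58 GB → disk 3 (remaining 24 GB)
171 GB → disk 6 (remaining 85 GB)
180 GB → disk 7 (remaining 76 GB)
135 GB → disk 8 (remaining 121 GB)
52 GB → disk 4 (remaining 48 GB)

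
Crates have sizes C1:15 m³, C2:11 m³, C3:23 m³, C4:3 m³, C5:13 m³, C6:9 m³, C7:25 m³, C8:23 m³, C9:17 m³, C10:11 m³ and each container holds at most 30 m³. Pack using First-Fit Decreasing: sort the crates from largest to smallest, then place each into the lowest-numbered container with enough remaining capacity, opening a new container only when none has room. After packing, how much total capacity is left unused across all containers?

Sorted descending: 25, 23, 23, 17, 15, 13, 11, 11, 9, 3.
Put 25 m³ in container 1; 5 m³ remain.
Put 23 m³ in container 2; 7 m³ remain.
Put 23 m³ in container 3; 7 m³ remain.
Put 17 m³ in container 4; 13 m³ remain.
Put 15 m³ in container 5; 15 m³ remain.
Put 13 m³ in container 4; 0 m³ remain.
Put 11 m³ in container 5; 4 m³ remain.
Put 11 m³ in container 6; 19 m³ remain.
Put 9 m³ in container 6; 10 m³ remain.
Put 3 m³ in container 1; 2 m³ remain.
6 containers × 30 m³ = 180 m³; used 150 m³; unused 30 m³.

30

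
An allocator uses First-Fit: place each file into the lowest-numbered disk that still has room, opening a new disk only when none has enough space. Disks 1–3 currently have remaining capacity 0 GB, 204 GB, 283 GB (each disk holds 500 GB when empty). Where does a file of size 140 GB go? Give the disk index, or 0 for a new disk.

Disks with room: disk 2 (204 GB), disk 3 (283 GB).
The first with room is disk 2.

2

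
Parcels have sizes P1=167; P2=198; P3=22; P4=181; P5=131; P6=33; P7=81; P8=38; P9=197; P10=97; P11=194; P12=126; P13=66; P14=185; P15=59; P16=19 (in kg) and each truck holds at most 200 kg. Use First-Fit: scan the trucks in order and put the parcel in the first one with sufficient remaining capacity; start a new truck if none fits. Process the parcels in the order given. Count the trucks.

truck 1: place P1 (167 kg), 33 kg left
truck 2: place P2 (198 kg), 2 kg left
truck 1: place P3 (22 kg), 11 kg left
truck 3: place P4 (181 kg), 19 kg left
truck 4: place P5 (131 kg), 69 kg left
truck 4: place P6 (33 kg), 36 kg left
truck 5: place P7 (81 kg), 119 kg left
truck 5: place P8 (38 kg), 81 kg left
truck 6: place P9 (197 kg), 3 kg left
truck 7: place P10 (97 kg), 103 kg left
truck 8: place P11 (194 kg), 6 kg left
truck 9: place P12 (126 kg), 74 kg left
truck 5: place P13 (66 kg), 15 kg left
truck 10: place P14 (185 kg), 15 kg left
truck 7: place P15 (59 kg), 44 kg left
truck 3: place P16 (19 kg), 0 kg left
Final trucks: [167,22] [198] [181,19] [131,33] [81,38,66] [197] [97,59] [194] [126] [185].

10 trucks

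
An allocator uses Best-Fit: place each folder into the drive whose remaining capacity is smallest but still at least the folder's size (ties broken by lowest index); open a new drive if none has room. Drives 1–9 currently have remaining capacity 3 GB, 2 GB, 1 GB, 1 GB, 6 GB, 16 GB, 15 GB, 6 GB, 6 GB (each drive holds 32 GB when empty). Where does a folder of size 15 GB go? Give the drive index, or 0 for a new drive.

Drives with room: drive 6 (16 GB), drive 7 (15 GB).
Tightest fit is drive 7 with 15 GB free.

7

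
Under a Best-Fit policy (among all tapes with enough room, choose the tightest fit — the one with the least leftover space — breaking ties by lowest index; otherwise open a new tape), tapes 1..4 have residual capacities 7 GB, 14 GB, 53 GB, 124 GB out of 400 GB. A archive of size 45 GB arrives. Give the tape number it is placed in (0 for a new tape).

Tapes with room: tape 3 (53 GB), tape 4 (124 GB).
Tightest fit is tape 3 with 53 GB free.

3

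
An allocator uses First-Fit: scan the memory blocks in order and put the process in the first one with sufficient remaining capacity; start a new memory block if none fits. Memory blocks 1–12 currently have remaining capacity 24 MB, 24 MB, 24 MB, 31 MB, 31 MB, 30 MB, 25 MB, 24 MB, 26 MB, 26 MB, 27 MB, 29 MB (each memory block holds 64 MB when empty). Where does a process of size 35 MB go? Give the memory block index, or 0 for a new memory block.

No memory block has ≥ 35 MB free, so a new memory block is opened.

0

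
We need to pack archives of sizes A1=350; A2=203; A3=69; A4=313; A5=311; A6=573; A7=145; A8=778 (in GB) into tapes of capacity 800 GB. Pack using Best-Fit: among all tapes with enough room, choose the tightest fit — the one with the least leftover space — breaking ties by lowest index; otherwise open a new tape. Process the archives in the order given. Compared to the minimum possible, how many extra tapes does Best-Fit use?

0

Best-Fit: [350,203,69] [313,311,145] [573] [778] → 4 tapes.
Total size 2742 GB; any packing needs at least ⌈2742/800⌉ = 4 tapes.
So 4 is already optimal.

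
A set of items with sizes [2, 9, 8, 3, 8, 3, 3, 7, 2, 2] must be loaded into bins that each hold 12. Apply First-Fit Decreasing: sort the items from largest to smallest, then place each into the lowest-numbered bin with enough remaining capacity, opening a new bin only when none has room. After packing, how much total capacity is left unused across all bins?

13

Sorted descending: 9, 8, 8, 7, 3, 3, 3, 2, 2, 2.
Put 9 in bin 1; 3 remain.
Put 8 in bin 2; 4 remain.
Put 8 in bin 3; 4 remain.
Put 7 in bin 4; 5 remain.
Put 3 in bin 1; 0 remain.
Put 3 in bin 2; 1 remain.
Put 3 in bin 3; 1 remain.
Put 2 in bin 4; 3 remain.
Put 2 in bin 4; 1 remain.
Put 2 in bin 5; 10 remain.
5 bins × 12 = 60; used 47; unused 13.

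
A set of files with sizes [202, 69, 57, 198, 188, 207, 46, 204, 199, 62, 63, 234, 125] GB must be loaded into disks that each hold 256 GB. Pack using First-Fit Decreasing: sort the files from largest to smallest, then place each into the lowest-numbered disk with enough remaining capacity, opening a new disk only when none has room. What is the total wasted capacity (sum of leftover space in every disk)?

194

Sorted descending: 234, 207, 204, 202, 199, 198, 188, 125, 69, 63, 62, 57, 46.
disk 1: place 234 GB, 22 GB left
disk 2: place 207 GB, 49 GB left
disk 3: place 204 GB, 52 GB left
disk 4: place 202 GB, 54 GB left
disk 5: place 199 GB, 57 GB left
disk 6: place 198 GB, 58 GB left
disk 7: place 188 GB, 68 GB left
disk 8: place 125 GB, 131 GB left
disk 8: place 69 GB, 62 GB left
disk 7: place 63 GB, 5 GB left
disk 8: place 62 GB, 0 GB left
disk 5: place 57 GB, 0 GB left
disk 2: place 46 GB, 3 GB left
8 disks × 256 GB = 2048 GB; used 1854 GB; unused 194 GB.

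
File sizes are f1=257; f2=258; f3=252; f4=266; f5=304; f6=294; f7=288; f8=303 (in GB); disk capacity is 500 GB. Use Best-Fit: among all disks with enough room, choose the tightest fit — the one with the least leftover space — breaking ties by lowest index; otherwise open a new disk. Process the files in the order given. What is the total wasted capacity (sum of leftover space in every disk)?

1778

f1 (257 GB) → disk 1 (remaining 243 GB)
f2 (258 GB) → disk 2 (remaining 242 GB)
f3 (252 GB) → disk 3 (remaining 248 GB)
f4 (266 GB) → disk 4 (remaining 234 GB)
f5 (304 GB) → disk 5 (remaining 196 GB)
f6 (294 GB) → disk 6 (remaining 206 GB)
f7 (288 GB) → disk 7 (remaining 212 GB)
f8 (303 GB) → disk 8 (remaining 197 GB)
8 disks × 500 GB = 4000 GB; used 2222 GB; unused 1778 GB.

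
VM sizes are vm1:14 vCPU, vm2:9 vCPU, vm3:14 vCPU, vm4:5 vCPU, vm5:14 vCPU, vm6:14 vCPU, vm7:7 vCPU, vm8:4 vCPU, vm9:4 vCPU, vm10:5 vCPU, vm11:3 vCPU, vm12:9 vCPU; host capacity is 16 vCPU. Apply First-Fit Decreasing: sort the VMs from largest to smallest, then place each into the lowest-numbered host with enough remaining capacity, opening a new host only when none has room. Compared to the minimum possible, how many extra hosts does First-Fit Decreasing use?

0

First-Fit Decreasing: [14] [14] [14] [14] [9,7] [9,5] [5,4,4,3] → 7 hosts.
Total size 102 vCPU; any packing needs at least ⌈102/16⌉ = 7 hosts.
So 7 is already optimal.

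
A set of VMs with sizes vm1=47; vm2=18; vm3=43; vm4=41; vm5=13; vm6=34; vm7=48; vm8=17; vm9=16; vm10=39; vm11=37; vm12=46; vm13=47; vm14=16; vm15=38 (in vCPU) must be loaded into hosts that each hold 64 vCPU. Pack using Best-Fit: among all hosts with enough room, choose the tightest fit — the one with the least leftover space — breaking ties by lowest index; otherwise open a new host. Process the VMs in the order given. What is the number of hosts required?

10 hosts

host 1: place vm1 (47 vCPU), 17 vCPU left
host 2: place vm2 (18 vCPU), 46 vCPU left
host 2: place vm3 (43 vCPU), 3 vCPU left
host 3: place vm4 (41 vCPU), 23 vCPU left
host 1: place vm5 (13 vCPU), 4 vCPU left
host 4: place vm6 (34 vCPU), 30 vCPU left
host 5: place vm7 (48 vCPU), 16 vCPU left
host 3: place vm8 (17 vCPU), 6 vCPU left
host 5: place vm9 (16 vCPU), 0 vCPU left
host 6: place vm10 (39 vCPU), 25 vCPU left
host 7: place vm11 (37 vCPU), 27 vCPU left
host 8: place vm12 (46 vCPU), 18 vCPU left
host 9: place vm13 (47 vCPU), 17 vCPU left
host 9: place vm14 (16 vCPU), 1 vCPU left
host 10: place vm15 (38 vCPU), 26 vCPU left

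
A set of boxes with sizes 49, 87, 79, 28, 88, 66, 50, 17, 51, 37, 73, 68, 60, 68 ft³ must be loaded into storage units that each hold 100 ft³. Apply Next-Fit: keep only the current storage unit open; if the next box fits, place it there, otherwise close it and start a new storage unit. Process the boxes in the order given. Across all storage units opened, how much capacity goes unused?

storage unit 1: place 49 ft³, 51 ft³ left
storage unit 2: place 87 ft³, 13 ft³ left
storage unit 3: place 79 ft³, 21 ft³ left
storage unit 4: place 28 ft³, 72 ft³ left
storage unit 5: place 88 ft³, 12 ft³ left
storage unit 6: place 66 ft³, 34 ft³ left
storage unit 7: place 50 ft³, 50 ft³ left
storage unit 7: place 17 ft³, 33 ft³ left
storage unit 8: place 51 ft³, 49 ft³ left
storage unit 8: place 37 ft³, 12 ft³ left
storage unit 9: place 73 ft³, 27 ft³ left
storage unit 10: place 68 ft³, 32 ft³ left
storage unit 11: place 60 ft³, 40 ft³ left
storage unit 12: place 68 ft³, 32 ft³ left
12 storage units × 100 ft³ = 1200 ft³; used 821 ft³; unused 379 ft³.

379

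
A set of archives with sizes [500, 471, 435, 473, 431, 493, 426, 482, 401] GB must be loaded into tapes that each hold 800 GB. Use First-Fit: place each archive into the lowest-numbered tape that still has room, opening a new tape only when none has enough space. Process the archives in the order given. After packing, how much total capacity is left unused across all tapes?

3088

tape 1: place 500 GB, 300 GB left
tape 2: place 471 GB, 329 GB left
tape 3: place 435 GB, 365 GB left
tape 4: place 473 GB, 327 GB left
tape 5: place 431 GB, 369 GB left
tape 6: place 493 GB, 307 GB left
tape 7: place 426 GB, 374 GB left
tape 8: place 482 GB, 318 GB left
tape 9: place 401 GB, 399 GB left
9 tapes × 800 GB = 7200 GB; used 4112 GB; unused 3088 GB.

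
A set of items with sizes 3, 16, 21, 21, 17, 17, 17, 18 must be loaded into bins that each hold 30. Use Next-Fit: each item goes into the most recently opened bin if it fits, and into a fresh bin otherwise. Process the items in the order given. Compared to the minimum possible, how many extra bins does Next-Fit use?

Next-Fit: [3,16] [21] [21] [17] [17] [17] [18] → 7 bins.
7 items exceed 15 (half the capacity), and no two of those can share a bin, so at least 7 bins are needed.
So 7 is already optimal.

0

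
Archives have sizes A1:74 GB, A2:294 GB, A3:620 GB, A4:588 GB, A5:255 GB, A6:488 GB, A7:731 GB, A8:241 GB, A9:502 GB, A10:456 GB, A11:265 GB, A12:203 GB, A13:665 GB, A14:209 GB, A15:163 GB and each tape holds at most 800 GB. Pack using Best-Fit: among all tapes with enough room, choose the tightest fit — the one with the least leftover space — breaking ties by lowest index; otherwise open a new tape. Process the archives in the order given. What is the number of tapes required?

Put A1 (74 GB) in tape 1; 726 GB remain.
Put A2 (294 GB) in tape 1; 432 GB remain.
Put A3 (620 GB) in tape 2; 180 GB remain.
Put A4 (588 GB) in tape 3; 212 GB remain.
Put A5 (255 GB) in tape 1; 177 GB remain.
Put A6 (488 GB) in tape 4; 312 GB remain.
Put A7 (731 GB) in tape 5; 69 GB remain.
Put A8 (241 GB) in tape 4; 71 GB remain.
Put A9 (502 GB) in tape 6; 298 GB remain.
Put A10 (456 GB) in tape 7; 344 GB remain.
Put A11 (265 GB) in tape 6; 33 GB remain.
Put A12 (203 GB) in tape 3; 9 GB remain.
Put A13 (665 GB) in tape 8; 135 GB remain.
Put A14 (209 GB) in tape 7; 135 GB remain.
Put A15 (163 GB) in tape 1; 14 GB remain.

8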